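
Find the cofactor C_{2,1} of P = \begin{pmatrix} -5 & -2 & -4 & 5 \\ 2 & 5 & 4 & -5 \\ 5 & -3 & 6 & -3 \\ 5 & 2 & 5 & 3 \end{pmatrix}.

Delete row 2 and column 1; the remaining 3×3 submatrix is [-2 -4 5; -3 6 -3; 2 5 3].
Its determinant is -213.
The cofactor carries sign (−1)^(2+1) = −1, so C_{2,1} = −(-213) = 213.

The cofactor is 213.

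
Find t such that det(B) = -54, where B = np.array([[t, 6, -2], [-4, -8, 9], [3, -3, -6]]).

t = 0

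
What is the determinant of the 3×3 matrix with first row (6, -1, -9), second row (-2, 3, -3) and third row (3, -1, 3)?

Expand along column 1:
  + 6 · |3 -3; -1 3| = 6·(9 − 3) = 36
  − (-2) · |-1 -9; -1 3| = −(-2)·(-3 − 9) = -24
  + 3 · |-1 -9; 3 -3| = 3·(3 − (-27)) = 90
Sum: (36) + (-24) + (90) = 102

102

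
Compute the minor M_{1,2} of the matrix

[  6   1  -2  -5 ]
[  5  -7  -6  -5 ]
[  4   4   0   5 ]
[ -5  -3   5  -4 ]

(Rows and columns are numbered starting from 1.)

-171

Delete row 1 and column 2; the remaining 3×3 submatrix is [5 -6 -5; 4 0 5; -5 5 -4].
Its determinant is -171.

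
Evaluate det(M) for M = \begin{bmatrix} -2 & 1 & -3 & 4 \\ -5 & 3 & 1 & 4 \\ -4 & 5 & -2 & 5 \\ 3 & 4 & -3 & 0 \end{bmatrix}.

Expand along row 4 (it has 1 zero):
  − (3) · M_41   where M_41 = det([1 -3 4; 3 1 4; 5 -2 5]) = -46
  + (4) · M_42   where M_42 = det([-2 -3 4; -5 1 4; -4 -2 5]) = 3
  − (-3) · M_43   where M_43 = det([-2 1 4; -5 3 4; -4 5 5]) = -33
det = (-1)·(3)·(-46) + (+1)·(4)·(3) + (-1)·(-3)·(-33) = 51

The determinant is 51.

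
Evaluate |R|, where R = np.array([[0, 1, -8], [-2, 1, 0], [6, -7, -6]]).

Expand along column 1:
  − (-2) · |1 -8; -7 -6| = −(-2)·(-6 − 56) = -124
  + 6 · |1 -8; 1 0| = 6·(0 − (-8)) = 48
Sum: (-124) + (48) = -76

|R| = -76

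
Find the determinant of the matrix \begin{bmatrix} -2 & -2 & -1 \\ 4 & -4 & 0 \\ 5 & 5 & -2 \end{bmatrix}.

Expand along column 3:
  + (-1) · |4 -4; 5 5| = (-1)·(20 − (-20)) = -40
  + (-2) · |-2 -2; 4 -4| = (-2)·(8 − (-8)) = -32
Sum: (-40) + (-32) = -72

The determinant is -72.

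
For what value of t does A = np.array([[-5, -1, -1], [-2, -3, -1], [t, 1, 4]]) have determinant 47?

Expanding along the row containing t, det(A) is linear in t: det(A) = (-2)·t + (49).
Set (-2)·t + (49) = 47  ⇒  (-2)·t = -2  ⇒  t = 1.

t = 1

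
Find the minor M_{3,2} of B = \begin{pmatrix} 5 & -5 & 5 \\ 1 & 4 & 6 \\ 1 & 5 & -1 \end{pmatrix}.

Delete row 3 and column 2; the remaining 2×2 submatrix is [5 5; 1 6].
Its determinant is 5·6 − 5·1 = 25.

25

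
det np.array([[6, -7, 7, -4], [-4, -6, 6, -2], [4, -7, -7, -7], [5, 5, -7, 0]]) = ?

Expand along row 4 (it has 1 zero):
  − (5) · M_41   where M_41 = det([-7 7 -4; -6 6 -2; -7 -7 -7]) = -140
  + (5) · M_42   where M_42 = det([6 7 -4; -4 6 -2; 4 -7 -7]) = -604
  − (-7) · M_43   where M_43 = det([6 -7 -4; -4 -6 -2; 4 -7 -7]) = 212
det = (-1)·(5)·(-140) + (+1)·(5)·(-604) + (-1)·(-7)·(212) = -836

The determinant is -836.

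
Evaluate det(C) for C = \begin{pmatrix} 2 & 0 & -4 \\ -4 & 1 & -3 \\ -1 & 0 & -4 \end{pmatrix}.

Expand along column 2:
  + 1 · |2 -4; -1 -4| = 1·(-8 − 4) = -12

det(C) = -12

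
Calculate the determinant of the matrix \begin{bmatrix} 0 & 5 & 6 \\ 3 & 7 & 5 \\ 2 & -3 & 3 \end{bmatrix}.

Expand along row 1:
  − 5 · |3 5; 2 3| = −5·(9 − 10) = 5
  + 6 · |3 7; 2 -3| = 6·(-9 − 14) = -138
Sum: (5) + (-138) = -133

The determinant is -133.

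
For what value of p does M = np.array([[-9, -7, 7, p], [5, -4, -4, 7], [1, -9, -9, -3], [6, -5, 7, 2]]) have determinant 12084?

Expanding along the row containing p, det(M) is linear in p: det(M) = (492)·p + (13560).
Set (492)·p + (13560) = 12084  ⇒  (492)·p = -1476  ⇒  p = -3.

-3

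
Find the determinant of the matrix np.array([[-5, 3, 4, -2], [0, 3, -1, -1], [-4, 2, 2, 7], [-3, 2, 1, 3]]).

-84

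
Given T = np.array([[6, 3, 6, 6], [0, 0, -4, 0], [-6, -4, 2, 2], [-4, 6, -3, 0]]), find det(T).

The determinant is -1632.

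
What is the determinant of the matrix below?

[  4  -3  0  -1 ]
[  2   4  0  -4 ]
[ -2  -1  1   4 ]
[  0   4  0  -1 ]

Expand along column 3 (it has 3 zeros):
  + (1) · M_33   where M_33 = det([4 -3 -1; 2 4 -4; 0 4 -1]) = 34
det = (+1)·(1)·(34) = 34

34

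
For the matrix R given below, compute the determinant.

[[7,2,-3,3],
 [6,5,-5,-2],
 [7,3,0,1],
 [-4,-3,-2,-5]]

|R| = -576

Expand along row 3 (it has 1 zero):
  + (7) · M_31   where M_31 = det([2 -3 3; 5 -5 -2; -3 -2 -5]) = -126
  − (3) · M_32   where M_32 = det([7 -3 3; 6 -5 -2; -4 -2 -5]) = -63
  − (1) · M_34   where M_34 = det([7 2 -3; 6 5 -5; -4 -3 -2]) = -117
det = (+1)·(7)·(-126) + (-1)·(3)·(-63) + (-1)·(1)·(-117) = -576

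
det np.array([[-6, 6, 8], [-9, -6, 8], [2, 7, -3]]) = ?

Expand along column 1:
  + (-6) · |-6 8; 7 -3| = (-6)·(18 − 56) = 228
  − (-9) · |6 8; 7 -3| = −(-9)·(-18 − 56) = -666
  + 2 · |6 8; -6 8| = 2·(48 − (-48)) = 192
Sum: (228) + (-666) + (192) = -246

The determinant is -246.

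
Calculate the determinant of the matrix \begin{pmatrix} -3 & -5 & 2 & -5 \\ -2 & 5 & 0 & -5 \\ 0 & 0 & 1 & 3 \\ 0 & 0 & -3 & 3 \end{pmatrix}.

The matrix is block upper-triangular with a 2×2 block and a 2×2 block on the diagonal, so its determinant equals the product of the determinants of the diagonal blocks.
det of the 2×2 block = -25
det of the 2×2 block = 12
det = (-25)·(12) = -300

The determinant is -300.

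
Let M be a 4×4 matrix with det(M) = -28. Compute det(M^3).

det(M^3) = (det M)^3 = (-28)^3 = -21952

-21952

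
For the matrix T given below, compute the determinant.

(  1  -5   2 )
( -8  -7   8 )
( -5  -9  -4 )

Expand along row 1:
  + 1 · |-7 8; -9 -4| = 1·(28 − (-72)) = 100
  − (-5) · |-8 8; -5 -4| = −(-5)·(32 − (-40)) = 360
  + 2 · |-8 -7; -5 -9| = 2·(72 − 35) = 74
Sum: (100) + (360) + (74) = 534

The determinant is 534.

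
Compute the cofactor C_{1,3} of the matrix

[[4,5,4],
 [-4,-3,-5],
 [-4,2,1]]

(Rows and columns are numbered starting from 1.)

Delete row 1 and column 3; the remaining 2×2 submatrix is [-4 -3; -4 2].
Its determinant is (-4)·2 − (-3)·(-4) = -20.
The cofactor carries sign (−1)^(1+3) = +1, so C_{1,3} = +(-20) = -20.

The cofactor is -20.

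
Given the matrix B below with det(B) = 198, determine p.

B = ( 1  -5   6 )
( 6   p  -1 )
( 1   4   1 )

p = -3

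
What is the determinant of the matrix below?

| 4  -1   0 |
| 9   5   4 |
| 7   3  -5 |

Expand along column 3:
  − 4 · |4 -1; 7 3| = −4·(12 − (-7)) = -76
  + (-5) · |4 -1; 9 5| = (-5)·(20 − (-9)) = -145
Sum: (-76) + (-145) = -221

-221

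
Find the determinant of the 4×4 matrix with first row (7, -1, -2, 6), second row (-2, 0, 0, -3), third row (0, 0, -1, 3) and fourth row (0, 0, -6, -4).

The matrix is block upper-triangular with a 2×2 block and a 2×2 block on the diagonal, so its determinant equals the product of the determinants of the diagonal blocks.
det of the 2×2 block = -2
det of the 2×2 block = 22
det = (-2)·(22) = -44

The determinant is -44.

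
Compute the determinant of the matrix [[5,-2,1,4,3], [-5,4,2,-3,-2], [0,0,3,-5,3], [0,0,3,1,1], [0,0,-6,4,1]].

900

The matrix is block upper-triangular with a 2×2 block and a 3×3 block on the diagonal, so its determinant equals the product of the determinants of the diagonal blocks.
det of the 2×2 block = 10
det of the 3×3 block = 90
det = (10)·(90) = 900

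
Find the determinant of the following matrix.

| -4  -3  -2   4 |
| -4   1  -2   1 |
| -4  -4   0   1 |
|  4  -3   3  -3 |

52

Expand along row 3 (it has 1 zero):
  + (-4) · M_31   where M_31 = det([-3 -2 4; 1 -2 1; -3 3 -3]) = -21
  − (-4) · M_32   where M_32 = det([-4 -2 4; -4 -2 1; 4 3 -3]) = -12
  − (1) · M_34   where M_34 = det([-4 -3 -2; -4 1 -2; 4 -3 3]) = -16
det = (+1)·(-4)·(-21) + (-1)·(-4)·(-12) + (-1)·(1)·(-16) = 52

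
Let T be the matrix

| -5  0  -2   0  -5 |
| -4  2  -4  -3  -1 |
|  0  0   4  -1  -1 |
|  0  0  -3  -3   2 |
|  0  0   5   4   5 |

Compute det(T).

1200

T is block upper-triangular with a 2×2 block and a 3×3 block on the diagonal, so its determinant equals the product of the determinants of the diagonal blocks.
det of the 2×2 block = -10
det of the 3×3 block = -120
det = (-10)·(-120) = 1200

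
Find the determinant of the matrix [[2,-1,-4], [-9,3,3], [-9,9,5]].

174

Expand along column 1:
  + 2 · |3 3; 9 5| = 2·(15 − 27) = -24
  − (-9) · |-1 -4; 9 5| = −(-9)·(-5 − (-36)) = 279
  + (-9) · |-1 -4; 3 3| = (-9)·(-3 − (-12)) = -81
Sum: (-24) + (279) + (-81) = 174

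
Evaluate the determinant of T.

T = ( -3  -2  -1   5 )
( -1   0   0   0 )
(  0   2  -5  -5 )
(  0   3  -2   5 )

Expand along row 2 (it has 3 zeros):
  − (-1) · M_21   where M_21 = det([-2 -1 5; 2 -5 -5; 3 -2 5]) = 150
det = (-1)·(-1)·(150) = 150

The determinant is 150.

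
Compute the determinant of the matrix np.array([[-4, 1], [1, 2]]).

-9

det = (-4)·2 − 1·1 = -8 − 1 = -9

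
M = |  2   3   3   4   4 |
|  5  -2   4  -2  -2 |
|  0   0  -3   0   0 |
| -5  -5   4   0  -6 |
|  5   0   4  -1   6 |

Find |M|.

2208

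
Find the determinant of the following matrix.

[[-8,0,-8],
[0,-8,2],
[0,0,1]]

64

The matrix is upper triangular, so the determinant is the product of the diagonal entries:
det = (-8) · (-8) · (1) = 64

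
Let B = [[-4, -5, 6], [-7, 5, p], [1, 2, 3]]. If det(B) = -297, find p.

Expanding along the column containing p, det(B) is linear in p: det(B) = (3)·p + (-279).
Set (3)·p + (-279) = -297  ⇒  (3)·p = -18  ⇒  p = -6.

p = -6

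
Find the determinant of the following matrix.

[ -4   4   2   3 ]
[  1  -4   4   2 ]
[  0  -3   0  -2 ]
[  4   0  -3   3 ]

-237

Expand along row 3 (it has 2 zeros):
  − (-3) · M_32   where M_32 = det([-4 2 3; 1 4 2; 4 -3 3]) = -119
  − (-2) · M_34   where M_34 = det([-4 4 2; 1 -4 4; 4 0 -3]) = 60
det = (-1)·(-3)·(-119) + (-1)·(-2)·(60) = -237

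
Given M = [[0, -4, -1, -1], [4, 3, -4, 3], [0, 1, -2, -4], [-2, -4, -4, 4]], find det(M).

|M| = -586

Expand along column 1 (it has 2 zeros):
  − (4) · M_21   where M_21 = det([-4 -1 -1; 1 -2 -4; -4 -4 4]) = 96
  − (-2) · M_41   where M_41 = det([-4 -1 -1; 3 -4 3; 1 -2 -4]) = -101
det = (-1)·(4)·(96) + (-1)·(-2)·(-101) = -586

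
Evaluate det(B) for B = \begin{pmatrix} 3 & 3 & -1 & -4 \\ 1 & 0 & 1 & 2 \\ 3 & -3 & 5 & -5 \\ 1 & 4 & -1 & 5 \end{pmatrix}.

-112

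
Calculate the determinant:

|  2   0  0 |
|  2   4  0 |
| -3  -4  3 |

The determinant is 24.

The matrix is lower triangular, so the determinant is the product of the diagonal entries:
det = (2) · (4) · (3) = 24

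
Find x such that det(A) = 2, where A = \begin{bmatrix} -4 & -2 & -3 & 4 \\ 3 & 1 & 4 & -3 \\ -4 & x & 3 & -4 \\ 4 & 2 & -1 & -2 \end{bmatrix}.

1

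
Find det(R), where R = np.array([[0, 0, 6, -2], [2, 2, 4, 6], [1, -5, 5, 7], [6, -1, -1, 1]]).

1956

Expand along row 1 (it has 2 zeros):
  + (6) · M_13   where M_13 = det([2 2 6; 1 -5 7; 6 -1 1]) = 260
  − (-2) · M_14   where M_14 = det([2 2 4; 1 -5 5; 6 -1 -1]) = 198
det = (+1)·(6)·(260) + (-1)·(-2)·(198) = 1956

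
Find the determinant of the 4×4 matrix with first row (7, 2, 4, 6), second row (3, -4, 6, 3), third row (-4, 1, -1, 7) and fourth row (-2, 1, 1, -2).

Expand along row 1:
  + (7) · M_11   where M_11 = det([-4 6 3; 1 -1 7; 1 1 -2]) = 80
  − (2) · M_12   where M_12 = det([3 6 3; -4 -1 7; -2 1 -2]) = -165
  + (4) · M_13   where M_13 = det([3 -4 3; -4 1 7; -2 1 -2]) = 55
  − (6) · M_14   where M_14 = det([3 -4 6; -4 1 -1; -2 1 1]) = -30
det = (+1)·(7)·(80) + (-1)·(2)·(-165) + (+1)·(4)·(55) + (-1)·(6)·(-30) = 1290

1290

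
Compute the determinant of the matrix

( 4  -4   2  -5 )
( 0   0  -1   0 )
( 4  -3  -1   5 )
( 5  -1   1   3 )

Expand along row 2 (it has 3 zeros):
  − (-1) · M_23   where M_23 = det([4 -4 -5; 4 -3 5; 5 -1 3]) = -123
det = (-1)·(-1)·(-123) = -123

The determinant is -123.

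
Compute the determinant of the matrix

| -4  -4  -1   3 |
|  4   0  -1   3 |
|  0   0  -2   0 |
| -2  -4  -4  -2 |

Expand along row 3 (it has 3 zeros):
  + (-2) · M_33   where M_33 = det([-4 -4 3; 4 0 3; -2 -4 -2]) = -104
det = (+1)·(-2)·(-104) = 208

208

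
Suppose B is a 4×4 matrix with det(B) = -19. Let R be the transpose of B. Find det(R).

det(Bᵀ) = det(B).
det(R) = (1)·(-19) = -19

-19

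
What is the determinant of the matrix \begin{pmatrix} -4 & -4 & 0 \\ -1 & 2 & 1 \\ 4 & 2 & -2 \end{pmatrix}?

16

Expand along column 3:
  − 1 · |-4 -4; 4 2| = −1·(-8 − (-16)) = -8
  + (-2) · |-4 -4; -1 2| = (-2)·(-8 − 4) = 24
Sum: (-8) + (24) = 16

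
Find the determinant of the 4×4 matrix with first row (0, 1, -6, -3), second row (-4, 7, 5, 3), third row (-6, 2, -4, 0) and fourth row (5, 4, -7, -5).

Expand along row 1 (it has 1 zero):
  − (1) · M_12   where M_12 = det([-4 5 3; -6 -4 0; 5 -7 -5]) = -44
  + (-6) · M_13   where M_13 = det([-4 7 3; -6 2 0; 5 4 -5]) = -272
  − (-3) · M_14   where M_14 = det([-4 7 5; -6 2 -4; 5 4 -7]) = -612
det = (-1)·(1)·(-44) + (+1)·(-6)·(-272) + (-1)·(-3)·(-612) = -160

The determinant is -160.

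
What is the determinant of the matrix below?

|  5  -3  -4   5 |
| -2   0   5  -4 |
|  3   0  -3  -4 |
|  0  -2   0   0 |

Expand along row 4 (it has 3 zeros):
  + (-2) · M_42   where M_42 = det([5 -4 5; -2 5 -4; 3 -3 -4]) = -125
det = (+1)·(-2)·(-125) = 250

250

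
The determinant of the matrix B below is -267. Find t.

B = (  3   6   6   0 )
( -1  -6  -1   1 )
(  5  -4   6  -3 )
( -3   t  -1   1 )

t = 5

Expanding along the column containing t, det(B) is linear in t: det(B) = (3)·t + (-282).
Set (3)·t + (-282) = -267  ⇒  (3)·t = 15  ⇒  t = 5.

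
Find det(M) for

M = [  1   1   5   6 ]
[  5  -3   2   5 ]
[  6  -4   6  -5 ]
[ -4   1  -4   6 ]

The determinant is -673.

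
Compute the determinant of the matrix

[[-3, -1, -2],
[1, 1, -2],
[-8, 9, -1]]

-102

Expand along column 1:
  + (-3) · |1 -2; 9 -1| = (-3)·(-1 − (-18)) = -51
  − 1 · |-1 -2; 9 -1| = −1·(1 − (-18)) = -19
  + (-8) · |-1 -2; 1 -2| = (-8)·(2 − (-2)) = -32
Sum: (-51) + (-19) + (-32) = -102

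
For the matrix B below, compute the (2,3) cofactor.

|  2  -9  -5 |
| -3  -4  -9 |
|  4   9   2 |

The cofactor is -54.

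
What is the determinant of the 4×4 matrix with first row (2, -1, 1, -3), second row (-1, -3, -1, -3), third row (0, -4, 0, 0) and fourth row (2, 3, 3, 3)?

48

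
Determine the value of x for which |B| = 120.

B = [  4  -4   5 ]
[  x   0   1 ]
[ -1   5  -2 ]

x = 8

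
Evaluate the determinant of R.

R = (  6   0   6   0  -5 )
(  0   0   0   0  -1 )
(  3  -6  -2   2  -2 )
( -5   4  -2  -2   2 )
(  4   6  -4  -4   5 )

det(R) = 288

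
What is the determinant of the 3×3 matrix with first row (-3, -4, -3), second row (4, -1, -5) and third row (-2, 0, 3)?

Expand along row 3:
  + (-2) · |-4 -3; -1 -5| = (-2)·(20 − 3) = -34
  + 3 · |-3 -4; 4 -1| = 3·(3 − (-16)) = 57
Sum: (-34) + (57) = 23

The determinant is 23.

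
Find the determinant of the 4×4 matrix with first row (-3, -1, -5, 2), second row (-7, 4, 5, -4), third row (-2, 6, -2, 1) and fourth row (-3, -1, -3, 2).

The determinant is 334.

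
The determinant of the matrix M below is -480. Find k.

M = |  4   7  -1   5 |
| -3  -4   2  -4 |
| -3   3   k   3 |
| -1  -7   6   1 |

6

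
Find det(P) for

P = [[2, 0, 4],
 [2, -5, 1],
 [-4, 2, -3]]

Expand along row 1:
  + 2 · |-5 1; 2 -3| = 2·(15 − 2) = 26
  + 4 · |2 -5; -4 2| = 4·(4 − 20) = -64
Sum: (26) + (-64) = -38

det(P) = -38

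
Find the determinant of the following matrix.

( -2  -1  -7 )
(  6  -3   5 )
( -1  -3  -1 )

110

Expand along column 1:
  + (-2) · |-3 5; -3 -1| = (-2)·(3 − (-15)) = -36
  − 6 · |-1 -7; -3 -1| = −6·(1 − 21) = 120
  + (-1) · |-1 -7; -3 5| = (-1)·(-5 − 21) = 26
Sum: (-36) + (120) + (26) = 110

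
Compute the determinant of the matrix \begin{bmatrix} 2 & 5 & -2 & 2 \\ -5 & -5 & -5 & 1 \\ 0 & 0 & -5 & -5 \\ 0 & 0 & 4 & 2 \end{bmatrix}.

The matrix is block upper-triangular with a 2×2 block and a 2×2 block on the diagonal, so its determinant equals the product of the determinants of the diagonal blocks.
det of the 2×2 block = 15
det of the 2×2 block = 10
det = (15)·(10) = 150

150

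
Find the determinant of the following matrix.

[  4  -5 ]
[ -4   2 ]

det = 4·2 − (-5)·(-4) = 8 − 20 = -12

-12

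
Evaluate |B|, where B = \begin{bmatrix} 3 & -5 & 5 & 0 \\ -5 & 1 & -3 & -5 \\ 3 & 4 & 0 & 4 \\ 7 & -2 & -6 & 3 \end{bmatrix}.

Expand along row 1 (it has 1 zero):
  + (3) · M_11   where M_11 = det([1 -3 -5; 4 0 4; -2 -6 3]) = 204
  − (-5) · M_12   where M_12 = det([-5 -3 -5; 3 0 4; 7 -6 3]) = -87
  + (5) · M_13   where M_13 = det([-5 1 -5; 3 4 4; 7 -2 3]) = 89
det = (+1)·(3)·(204) + (-1)·(-5)·(-87) + (+1)·(5)·(89) = 622

622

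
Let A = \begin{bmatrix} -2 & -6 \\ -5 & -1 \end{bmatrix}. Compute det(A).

det(A) = (-2)·(-1) − (-6)·(-5) = 2 − 30 = -28

-28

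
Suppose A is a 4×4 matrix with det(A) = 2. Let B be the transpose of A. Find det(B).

det(Aᵀ) = det(A).
det(B) = (1)·(2) = 2

The determinant is 2.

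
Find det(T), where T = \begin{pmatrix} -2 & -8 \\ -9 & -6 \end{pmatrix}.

-60

det(T) = (-2)·(-6) − (-8)·(-9) = 12 − 72 = -60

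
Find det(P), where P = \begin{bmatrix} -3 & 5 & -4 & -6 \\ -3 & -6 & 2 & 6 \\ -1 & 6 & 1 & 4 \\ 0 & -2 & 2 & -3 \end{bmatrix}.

The determinant is -1125.

Expand along row 4 (it has 1 zero):
  + (-2) · M_42   where M_42 = det([-3 -4 -6; -3 2 6; -1 1 4]) = -24
  − (2) · M_43   where M_43 = det([-3 5 -6; -3 -6 6; -1 6 4]) = 354
  + (-3) · M_44   where M_44 = det([-3 5 -4; -3 -6 2; -1 6 1]) = 155
det = (+1)·(-2)·(-24) + (-1)·(2)·(354) + (+1)·(-3)·(155) = -1125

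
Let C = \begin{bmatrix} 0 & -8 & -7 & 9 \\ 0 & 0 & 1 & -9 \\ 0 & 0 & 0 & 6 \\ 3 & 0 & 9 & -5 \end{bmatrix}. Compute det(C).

Expand along row 3 (it has 3 zeros):
  − (6) · M_34   where M_34 = det([0 -8 -7; 0 0 1; 3 0 9]) = -24
det = (-1)·(6)·(-24) = 144

|C| = 144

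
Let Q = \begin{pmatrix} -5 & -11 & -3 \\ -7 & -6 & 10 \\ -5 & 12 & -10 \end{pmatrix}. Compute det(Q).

Expand along row 1:
  + (-5) · |-6 10; 12 -10| = (-5)·(60 − 120) = 300
  − (-11) · |-7 10; -5 -10| = −(-11)·(70 − (-50)) = 1320
  + (-3) · |-7 -6; -5 12| = (-3)·(-84 − 30) = 342
Sum: (300) + (1320) + (342) = 1962

|Q| = 1962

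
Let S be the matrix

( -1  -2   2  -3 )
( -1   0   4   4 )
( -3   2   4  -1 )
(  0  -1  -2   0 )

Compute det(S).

Expand along row 4 (it has 2 zeros):
  + (-1) · M_42   where M_42 = det([-1 2 -3; -1 4 4; -3 4 -1]) = -30
  − (-2) · M_43   where M_43 = det([-1 -2 -3; -1 0 4; -3 2 -1]) = 40
det = (+1)·(-1)·(-30) + (-1)·(-2)·(40) = 110

110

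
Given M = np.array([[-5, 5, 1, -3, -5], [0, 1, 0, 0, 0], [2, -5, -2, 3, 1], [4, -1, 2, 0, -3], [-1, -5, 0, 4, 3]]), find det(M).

Expand along row 2 (it has 4 zeros):
  + (1) · M_22   where M_22 = det([-5 1 -3 -5; 2 -2 3 1; 4 2 0 -3; -1 0 4 3]) = 331
det = (+1)·(1)·(331) = 331

331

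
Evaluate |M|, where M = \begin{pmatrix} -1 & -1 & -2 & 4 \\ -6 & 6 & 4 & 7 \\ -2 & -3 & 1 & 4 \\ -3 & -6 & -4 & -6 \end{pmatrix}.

Expand along row 1:
  + (-1) · M_11   where M_11 = det([6 4 7; -3 1 4; -6 -4 -6]) = 18
  − (-1) · M_12   where M_12 = det([-6 4 7; -2 1 4; -3 -4 -6]) = -79
  + (-2) · M_13   where M_13 = det([-6 6 7; -2 -3 4; -3 -6 -6]) = -375
  − (4) · M_14   where M_14 = det([-6 6 4; -2 -3 1; -3 -6 -4]) = -162
det = (+1)·(-1)·(18) + (-1)·(-1)·(-79) + (+1)·(-2)·(-375) + (-1)·(4)·(-162) = 1301

det(M) = 1301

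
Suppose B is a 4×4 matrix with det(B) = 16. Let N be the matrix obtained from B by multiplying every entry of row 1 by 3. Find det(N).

Scaling one row by 3 multiplies the determinant by 3.
det(N) = (3)·(16) = 48

det(N) = 48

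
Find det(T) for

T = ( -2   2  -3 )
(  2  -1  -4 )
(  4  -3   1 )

det(T) = -4

Expand along column 1:
  + (-2) · |-1 -4; -3 1| = (-2)·(-1 − 12) = 26
  − 2 · |2 -3; -3 1| = −2·(2 − 9) = 14
  + 4 · |2 -3; -1 -4| = 4·(-8 − 3) = -44
Sum: (26) + (14) + (-44) = -4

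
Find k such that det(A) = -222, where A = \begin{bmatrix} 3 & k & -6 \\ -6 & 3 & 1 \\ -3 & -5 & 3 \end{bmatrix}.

Expanding along the column containing k, det(A) is linear in k: det(A) = (15)·k + (-192).
Set (15)·k + (-192) = -222  ⇒  (15)·k = -30  ⇒  k = -2.

-2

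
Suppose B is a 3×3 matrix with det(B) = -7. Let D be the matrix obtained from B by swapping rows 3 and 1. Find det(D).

Swapping two rows multiplies the determinant by −1.
det(D) = (-1)·(-7) = 7

|D| = 7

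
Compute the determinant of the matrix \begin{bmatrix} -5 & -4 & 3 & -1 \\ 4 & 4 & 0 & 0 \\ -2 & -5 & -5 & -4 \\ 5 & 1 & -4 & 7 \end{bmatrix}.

Expand along row 2 (it has 2 zeros):
  − (4) · M_21   where M_21 = det([-4 3 -1; -5 -5 -4; 1 -4 7]) = 272
  + (4) · M_22   where M_22 = det([-5 3 -1; -2 -5 -4; 5 -4 7]) = 204
det = (-1)·(4)·(272) + (+1)·(4)·(204) = -272

The determinant is -272.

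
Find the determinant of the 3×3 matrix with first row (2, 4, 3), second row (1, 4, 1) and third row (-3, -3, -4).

5

Expand along column 1:
  + 2 · |4 1; -3 -4| = 2·(-16 − (-3)) = -26
  − 1 · |4 3; -3 -4| = −1·(-16 − (-9)) = 7
  + (-3) · |4 3; 4 1| = (-3)·(4 − 12) = 24
Sum: (-26) + (7) + (24) = 5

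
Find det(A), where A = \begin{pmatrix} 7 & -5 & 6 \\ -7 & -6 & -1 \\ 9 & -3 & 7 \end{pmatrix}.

Expand along row 1:
  + 7 · |-6 -1; -3 7| = 7·(-42 − 3) = -315
  − (-5) · |-7 -1; 9 7| = −(-5)·(-49 − (-9)) = -200
  + 6 · |-7 -6; 9 -3| = 6·(21 − (-54)) = 450
Sum: (-315) + (-200) + (450) = -65

-65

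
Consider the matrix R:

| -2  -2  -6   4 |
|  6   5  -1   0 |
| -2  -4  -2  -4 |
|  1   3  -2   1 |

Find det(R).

The determinant is -484.

Expand along row 2 (it has 1 zero):
  − (6) · M_21   where M_21 = det([-2 -6 4; -4 -2 -4; 3 -2 1]) = 124
  + (5) · M_22   where M_22 = det([-2 -6 4; -2 -2 -4; 1 -2 1]) = 56
  − (-1) · M_23   where M_23 = det([-2 -2 4; -2 -4 -4; 1 3 1]) = -20
det = (-1)·(6)·(124) + (+1)·(5)·(56) + (-1)·(-1)·(-20) = -484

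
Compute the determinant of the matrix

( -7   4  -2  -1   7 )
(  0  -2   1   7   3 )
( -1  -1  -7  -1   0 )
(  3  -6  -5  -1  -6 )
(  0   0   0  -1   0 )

614

Expand along row 5 (it has 4 zeros):
  − (-1) · M_54   where M_54 = det([-7 4 -2 7; 0 -2 1 3; -1 -1 -7 0; 3 -6 -5 -6]) = 614
det = (-1)·(-1)·(614) = 614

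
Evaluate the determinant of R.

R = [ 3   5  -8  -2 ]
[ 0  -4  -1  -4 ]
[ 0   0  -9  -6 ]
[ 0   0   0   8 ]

R is upper triangular, so det(R) is the product of the diagonal entries:
det = (3) · (-4) · (-9) · (8) = 864

864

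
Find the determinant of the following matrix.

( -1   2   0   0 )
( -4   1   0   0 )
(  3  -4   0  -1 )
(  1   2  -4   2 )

The matrix is block lower-triangular with a 2×2 block and a 2×2 block on the diagonal, so its determinant equals the product of the determinants of the diagonal blocks.
det of the 2×2 block = 7
det of the 2×2 block = -4
det = (7)·(-4) = -28

-28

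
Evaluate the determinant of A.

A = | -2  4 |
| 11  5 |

The determinant is -54.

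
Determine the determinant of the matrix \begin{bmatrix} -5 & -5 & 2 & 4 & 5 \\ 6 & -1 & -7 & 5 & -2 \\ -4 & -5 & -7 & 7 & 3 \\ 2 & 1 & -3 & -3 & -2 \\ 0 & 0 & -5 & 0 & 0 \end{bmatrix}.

1010

Expand along row 5 (it has 4 zeros):
  + (-5) · M_53   where M_53 = det([-5 -5 4 5; 6 -1 5 -2; -4 -5 7 3; 2 1 -3 -2]) = -202
det = (+1)·(-5)·(-202) = 1010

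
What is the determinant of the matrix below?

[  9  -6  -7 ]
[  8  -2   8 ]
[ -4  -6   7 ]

Expand along row 1:
  + 9 · |-2 8; -6 7| = 9·(-14 − (-48)) = 306
  − (-6) · |8 8; -4 7| = −(-6)·(56 − (-32)) = 528
  + (-7) · |8 -2; -4 -6| = (-7)·(-48 − 8) = 392
Sum: (306) + (528) + (392) = 1226

The determinant is 1226.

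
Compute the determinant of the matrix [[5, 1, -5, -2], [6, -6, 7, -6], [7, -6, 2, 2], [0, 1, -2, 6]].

Expand along row 4 (it has 1 zero):
  + (1) · M_42   where M_42 = det([5 -5 -2; 6 7 -6; 7 2 2]) = 474
  − (-2) · M_43   where M_43 = det([5 1 -2; 6 -6 -6; 7 -6 2]) = -306
  + (6) · M_44   where M_44 = det([5 1 -5; 6 -6 7; 7 -6 2]) = 157
det = (+1)·(1)·(474) + (-1)·(-2)·(-306) + (+1)·(6)·(157) = 804

804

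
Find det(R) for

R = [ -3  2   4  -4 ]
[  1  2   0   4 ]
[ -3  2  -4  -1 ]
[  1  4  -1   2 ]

Expand along row 2 (it has 1 zero):
  − (1) · M_21   where M_21 = det([2 4 -4; 2 -4 -1; 4 -1 2]) = -106
  + (2) · M_22   where M_22 = det([-3 4 -4; -3 -4 -1; 1 -1 2]) = 19
  + (4) · M_24   where M_24 = det([-3 2 4; -3 2 -4; 1 4 -1]) = -112
det = (-1)·(1)·(-106) + (+1)·(2)·(19) + (+1)·(4)·(-112) = -304

-304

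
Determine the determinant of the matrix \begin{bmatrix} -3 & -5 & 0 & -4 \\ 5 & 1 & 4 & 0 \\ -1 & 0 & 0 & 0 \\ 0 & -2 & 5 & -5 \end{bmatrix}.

Expand along row 3 (it has 3 zeros):
  + (-1) · M_31   where M_31 = det([-5 0 -4; 1 4 0; -2 5 -5]) = 48
det = (+1)·(-1)·(48) = -48

-48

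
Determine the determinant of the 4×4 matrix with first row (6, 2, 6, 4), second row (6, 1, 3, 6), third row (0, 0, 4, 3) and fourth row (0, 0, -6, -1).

-84

The matrix is block upper-triangular with a 2×2 block and a 2×2 block on the diagonal, so its determinant equals the product of the determinants of the diagonal blocks.
det of the 2×2 block = -6
det of the 2×2 block = 14
det = (-6)·(14) = -84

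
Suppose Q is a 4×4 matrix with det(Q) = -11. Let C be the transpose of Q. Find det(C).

The determinant is -11.

det(Qᵀ) = det(Q).
det(C) = (1)·(-11) = -11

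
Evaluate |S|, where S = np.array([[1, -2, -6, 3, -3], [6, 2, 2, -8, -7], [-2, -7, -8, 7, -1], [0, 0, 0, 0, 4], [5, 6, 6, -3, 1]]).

Expand along row 4 (it has 4 zeros):
  − (4) · M_45   where M_45 = det([1 -2 -6 3; 6 2 2 -8; -2 -7 -8 7; 5 6 6 -3]) = 844
det = (-1)·(4)·(844) = -3376

det(S) = -3376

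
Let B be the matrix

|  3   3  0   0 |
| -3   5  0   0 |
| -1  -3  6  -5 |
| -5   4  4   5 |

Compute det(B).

The determinant is 1200.

B is block lower-triangular with a 2×2 block and a 2×2 block on the diagonal, so its determinant equals the product of the determinants of the diagonal blocks.
det of the 2×2 block = 24
det of the 2×2 block = 50
det = (24)·(50) = 1200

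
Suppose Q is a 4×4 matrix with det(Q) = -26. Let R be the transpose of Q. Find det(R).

det(Qᵀ) = det(Q).
det(R) = (1)·(-26) = -26

The determinant is -26.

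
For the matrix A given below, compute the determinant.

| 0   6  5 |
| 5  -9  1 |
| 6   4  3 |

316

Expand along column 1:
  − 5 · |6 5; 4 3| = −5·(18 − 20) = 10
  + 6 · |6 5; -9 1| = 6·(6 − (-45)) = 306
Sum: (10) + (306) = 316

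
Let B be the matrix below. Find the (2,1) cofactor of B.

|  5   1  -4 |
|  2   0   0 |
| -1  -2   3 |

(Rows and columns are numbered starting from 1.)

5

Delete row 2 and column 1; the remaining 2×2 submatrix is [1 -4; -2 3].
Its determinant is 1·3 − (-4)·(-2) = -5.
The cofactor carries sign (−1)^(2+1) = −1, so C_{2,1} = −(-5) = 5.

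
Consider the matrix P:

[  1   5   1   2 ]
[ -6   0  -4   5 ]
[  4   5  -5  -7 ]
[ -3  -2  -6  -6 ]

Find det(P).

Expand along row 2 (it has 1 zero):
  − (-6) · M_21   where M_21 = det([5 1 2; 5 -5 -7; -2 -6 -6]) = -96
  − (-4) · M_23   where M_23 = det([1 5 2; 4 5 -7; -3 -2 -6]) = 195
  + (5) · M_24   where M_24 = det([1 5 1; 4 5 -5; -3 -2 -6]) = 162
det = (-1)·(-6)·(-96) + (-1)·(-4)·(195) + (+1)·(5)·(162) = 1014

1014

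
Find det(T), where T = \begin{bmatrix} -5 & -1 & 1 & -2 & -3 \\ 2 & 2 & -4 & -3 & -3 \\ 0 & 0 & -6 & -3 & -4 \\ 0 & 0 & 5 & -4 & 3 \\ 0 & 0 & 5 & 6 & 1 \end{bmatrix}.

784

T is block upper-triangular with a 2×2 block and a 3×3 block on the diagonal, so its determinant equals the product of the determinants of the diagonal blocks.
det of the 2×2 block = -8
det of the 3×3 block = -98
det = (-8)·(-98) = 784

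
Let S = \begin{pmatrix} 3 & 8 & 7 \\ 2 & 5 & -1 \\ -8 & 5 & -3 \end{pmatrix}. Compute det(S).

|S| = 432

Expand along column 1:
  + 3 · |5 -1; 5 -3| = 3·(-15 − (-5)) = -30
  − 2 · |8 7; 5 -3| = −2·(-24 − 35) = 118
  + (-8) · |8 7; 5 -1| = (-8)·(-8 − 35) = 344
Sum: (-30) + (118) + (344) = 432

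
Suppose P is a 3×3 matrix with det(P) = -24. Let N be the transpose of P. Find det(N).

The determinant is -24.

det(Pᵀ) = det(P).
det(N) = (1)·(-24) = -24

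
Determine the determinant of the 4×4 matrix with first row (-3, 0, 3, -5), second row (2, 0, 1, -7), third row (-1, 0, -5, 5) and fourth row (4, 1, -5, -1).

126

Expand along column 2 (it has 3 zeros):
  + (1) · M_42   where M_42 = det([-3 3 -5; 2 1 -7; -1 -5 5]) = 126
det = (+1)·(1)·(126) = 126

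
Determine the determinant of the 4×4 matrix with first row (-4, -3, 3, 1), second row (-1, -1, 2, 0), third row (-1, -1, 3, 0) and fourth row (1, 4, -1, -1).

The determinant is -4.

Expand along column 4 (it has 2 zeros):
  − (1) · M_14   where M_14 = det([-1 -1 2; -1 -1 3; 1 4 -1]) = 3
  + (-1) · M_44   where M_44 = det([-4 -3 3; -1 -1 2; -1 -1 3]) = 1
det = (-1)·(1)·(3) + (+1)·(-1)·(1) = -4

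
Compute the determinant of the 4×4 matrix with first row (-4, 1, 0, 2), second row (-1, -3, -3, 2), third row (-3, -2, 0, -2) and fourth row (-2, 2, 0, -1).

-129

Expand along column 3 (it has 3 zeros):
  − (-3) · M_23   where M_23 = det([-4 1 2; -3 -2 -2; -2 2 -1]) = -43
det = (-1)·(-3)·(-43) = -129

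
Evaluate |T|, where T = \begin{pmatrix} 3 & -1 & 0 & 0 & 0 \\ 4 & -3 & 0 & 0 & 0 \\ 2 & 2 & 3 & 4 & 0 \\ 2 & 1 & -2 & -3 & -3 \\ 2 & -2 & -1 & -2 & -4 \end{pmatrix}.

The determinant is 10.

T is block lower-triangular with a 2×2 block and a 3×3 block on the diagonal, so its determinant equals the product of the determinants of the diagonal blocks.
det of the 2×2 block = -5
det of the 3×3 block = -2
det = (-5)·(-2) = 10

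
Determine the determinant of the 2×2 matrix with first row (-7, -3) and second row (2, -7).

det = (-7)·(-7) − (-3)·2 = 49 − (-6) = 55

The determinant is 55.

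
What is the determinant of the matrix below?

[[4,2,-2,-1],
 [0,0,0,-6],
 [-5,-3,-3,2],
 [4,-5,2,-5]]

Expand along row 2 (it has 3 zeros):
  + (-6) · M_24   where M_24 = det([4 2 -2; -5 -3 -3; 4 -5 2]) = -162
det = (+1)·(-6)·(-162) = 972

972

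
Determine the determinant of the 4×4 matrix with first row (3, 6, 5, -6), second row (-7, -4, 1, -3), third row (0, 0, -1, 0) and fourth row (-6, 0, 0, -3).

The determinant is -162.

Expand along row 3 (it has 3 zeros):
  + (-1) · M_33   where M_33 = det([3 6 -6; -7 -4 -3; -6 0 -3]) = 162
det = (+1)·(-1)·(162) = -162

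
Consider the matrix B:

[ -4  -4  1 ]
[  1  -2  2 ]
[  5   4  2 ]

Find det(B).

Expand along column 1:
  + (-4) · |-2 2; 4 2| = (-4)·(-4 − 8) = 48
  − 1 · |-4 1; 4 2| = −1·(-8 − 4) = 12
  + 5 · |-4 1; -2 2| = 5·(-8 − (-2)) = -30
Sum: (48) + (12) + (-30) = 30

|B| = 30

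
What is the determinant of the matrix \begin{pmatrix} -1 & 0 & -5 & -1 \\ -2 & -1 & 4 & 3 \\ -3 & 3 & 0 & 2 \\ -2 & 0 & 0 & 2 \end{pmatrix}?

28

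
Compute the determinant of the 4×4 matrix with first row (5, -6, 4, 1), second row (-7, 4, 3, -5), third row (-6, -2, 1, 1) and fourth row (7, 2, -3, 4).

Expand along row 1:
  + (5) · M_11   where M_11 = det([4 3 -5; -2 1 1; 2 -3 4]) = 38
  − (-6) · M_12   where M_12 = det([-7 3 -5; -6 1 1; 7 -3 4]) = -11
  + (4) · M_13   where M_13 = det([-7 4 -5; -6 -2 1; 7 2 4]) = 184
  − (1) · M_14   where M_14 = det([-7 4 3; -6 -2 1; 7 2 -3]) = -66
det = (+1)·(5)·(38) + (-1)·(-6)·(-11) + (+1)·(4)·(184) + (-1)·(1)·(-66) = 926

The determinant is 926.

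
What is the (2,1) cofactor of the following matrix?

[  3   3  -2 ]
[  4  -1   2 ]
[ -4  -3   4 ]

Delete row 2 and column 1; the remaining 2×2 submatrix is [3 -2; -3 4].
Its determinant is 3·4 − (-2)·(-3) = 6.
The cofactor carries sign (−1)^(2+1) = −1, so C_{2,1} = −(6) = -6.

The cofactor is -6.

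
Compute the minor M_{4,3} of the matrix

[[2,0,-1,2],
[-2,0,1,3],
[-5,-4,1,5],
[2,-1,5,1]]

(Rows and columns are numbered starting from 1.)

40

Delete row 4 and column 3; the remaining 3×3 submatrix is [2 0 2; -2 0 3; -5 -4 5].
Its determinant is 40.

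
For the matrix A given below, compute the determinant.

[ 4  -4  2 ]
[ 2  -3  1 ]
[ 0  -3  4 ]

Expand along column 1:
  + 4 · |-3 1; -3 4| = 4·(-12 − (-3)) = -36
  − 2 · |-4 2; -3 4| = −2·(-16 − (-6)) = 20
Sum: (-36) + (20) = -16

-16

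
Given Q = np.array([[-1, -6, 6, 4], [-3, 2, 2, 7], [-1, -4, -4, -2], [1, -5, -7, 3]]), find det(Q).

|Q| = 1792

Expand along row 1:
  + (-1) · M_11   where M_11 = det([2 2 7; -4 -4 -2; -5 -7 3]) = 48
  − (-6) · M_12   where M_12 = det([-3 2 7; -1 -4 -2; 1 -7 3]) = 157
  + (6) · M_13   where M_13 = det([-3 2 7; -1 -4 -2; 1 -5 3]) = 131
  − (4) · M_14   where M_14 = det([-3 2 2; -1 -4 -4; 1 -5 -7]) = -28
det = (+1)·(-1)·(48) + (-1)·(-6)·(157) + (+1)·(6)·(131) + (-1)·(4)·(-28) = 1792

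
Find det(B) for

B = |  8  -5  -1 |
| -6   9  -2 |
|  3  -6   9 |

Expand along column 1:
  + 8 · |9 -2; -6 9| = 8·(81 − 12) = 552
  − (-6) · |-5 -1; -6 9| = −(-6)·(-45 − 6) = -306
  + 3 · |-5 -1; 9 -2| = 3·(10 − (-9)) = 57
Sum: (552) + (-306) + (57) = 303

|B| = 303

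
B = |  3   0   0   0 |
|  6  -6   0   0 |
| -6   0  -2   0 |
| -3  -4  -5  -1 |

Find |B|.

B is lower triangular, so det(B) is the product of the diagonal entries:
det = (3) · (-6) · (-2) · (-1) = -36

det(B) = -36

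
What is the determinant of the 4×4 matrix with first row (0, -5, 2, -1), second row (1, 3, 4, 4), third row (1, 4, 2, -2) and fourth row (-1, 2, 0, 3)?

The determinant is 138.

Expand along row 1 (it has 1 zero):
  − (-5) · M_12   where M_12 = det([1 4 4; 1 2 -2; -1 0 3]) = 10
  + (2) · M_13   where M_13 = det([1 3 4; 1 4 -2; -1 2 3]) = 37
  − (-1) · M_14   where M_14 = det([1 3 4; 1 4 2; -1 2 0]) = 14
det = (-1)·(-5)·(10) + (+1)·(2)·(37) + (-1)·(-1)·(14) = 138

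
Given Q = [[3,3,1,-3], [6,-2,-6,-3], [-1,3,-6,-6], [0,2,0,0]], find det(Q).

438

Expand along row 4 (it has 3 zeros):
  + (2) · M_42   where M_42 = det([3 1 -3; 6 -6 -3; -1 -6 -6]) = 219
det = (+1)·(2)·(219) = 438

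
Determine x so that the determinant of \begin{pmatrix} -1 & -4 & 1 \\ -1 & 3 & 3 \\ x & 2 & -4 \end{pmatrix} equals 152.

-8

Expanding along the row containing x, det(B) is linear in x: det(B) = (-15)·x + (32).
Set (-15)·x + (32) = 152  ⇒  (-15)·x = 120  ⇒  x = -8.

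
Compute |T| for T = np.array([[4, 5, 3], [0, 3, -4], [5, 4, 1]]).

Expand along column 1:
  + 4 · |3 -4; 4 1| = 4·(3 − (-16)) = 76
  + 5 · |5 3; 3 -4| = 5·(-20 − 9) = -145
Sum: (76) + (-145) = -69

-69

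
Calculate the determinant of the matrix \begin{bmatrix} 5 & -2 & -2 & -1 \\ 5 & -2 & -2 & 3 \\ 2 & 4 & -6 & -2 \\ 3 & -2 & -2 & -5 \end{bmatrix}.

The determinant is -160.

Expand along row 1:
  + (5) · M_11   where M_11 = det([-2 -2 3; 4 -6 -2; -2 -2 -5]) = -160
  − (-2) · M_12   where M_12 = det([5 -2 3; 2 -6 -2; 3 -2 -5]) = 164
  + (-2) · M_13   where M_13 = det([5 -2 3; 2 4 -2; 3 -2 -5]) = -176
  − (-1) · M_14   where M_14 = det([5 -2 -2; 2 4 -6; 3 -2 -2]) = -40
det = (+1)·(5)·(-160) + (-1)·(-2)·(164) + (+1)·(-2)·(-176) + (-1)·(-1)·(-40) = -160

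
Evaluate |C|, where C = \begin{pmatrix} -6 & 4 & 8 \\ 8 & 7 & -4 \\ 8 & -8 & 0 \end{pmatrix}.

Expand along row 3:
  + 8 · |4 8; 7 -4| = 8·(-16 − 56) = -576
  − (-8) · |-6 8; 8 -4| = −(-8)·(24 − 64) = -320
Sum: (-576) + (-320) = -896

-896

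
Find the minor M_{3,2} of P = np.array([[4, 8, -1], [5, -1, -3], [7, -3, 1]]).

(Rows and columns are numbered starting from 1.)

Delete row 3 and column 2; the remaining 2×2 submatrix is [4 -1; 5 -3].
Its determinant is 4·(-3) − (-1)·5 = -7.

The minor is -7.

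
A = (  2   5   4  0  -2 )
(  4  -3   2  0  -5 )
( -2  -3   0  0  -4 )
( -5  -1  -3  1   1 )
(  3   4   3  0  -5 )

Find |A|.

|A| = 360

Expand along column 4 (it has 4 zeros):
  + (1) · M_44   where M_44 = det([2 5 4 -2; 4 -3 2 -5; -2 -3 0 -4; 3 4 3 -5]) = 360
det = (+1)·(1)·(360) = 360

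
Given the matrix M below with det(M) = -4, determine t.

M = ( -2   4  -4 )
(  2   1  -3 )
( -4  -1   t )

Expanding along the row containing t, det(M) is linear in t: det(M) = (-10)·t + (46).
Set (-10)·t + (46) = -4  ⇒  (-10)·t = -50  ⇒  t = 5.

t = 5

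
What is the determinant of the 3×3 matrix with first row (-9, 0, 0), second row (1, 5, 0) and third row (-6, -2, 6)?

The matrix is lower triangular, so the determinant is the product of the diagonal entries:
det = (-9) · (5) · (6) = -270

-270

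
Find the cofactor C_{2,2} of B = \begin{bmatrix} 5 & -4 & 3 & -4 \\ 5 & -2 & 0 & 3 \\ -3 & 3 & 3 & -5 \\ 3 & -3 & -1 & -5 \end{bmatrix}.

-166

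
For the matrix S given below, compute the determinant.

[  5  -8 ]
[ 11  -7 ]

det(S) = 5·(-7) − (-8)·11 = -35 − (-88) = 53

53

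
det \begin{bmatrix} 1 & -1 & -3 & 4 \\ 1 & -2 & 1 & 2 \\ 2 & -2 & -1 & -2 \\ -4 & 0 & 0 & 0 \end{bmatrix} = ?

Expand along row 4 (it has 3 zeros):
  − (-4) · M_41   where M_41 = det([-1 -3 4; -2 1 2; -2 -1 -2]) = 40
det = (-1)·(-4)·(40) = 160

160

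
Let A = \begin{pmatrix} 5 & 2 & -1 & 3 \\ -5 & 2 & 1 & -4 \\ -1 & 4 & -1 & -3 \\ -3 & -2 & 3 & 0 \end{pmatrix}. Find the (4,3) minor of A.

Delete row 4 and column 3; the remaining 3×3 submatrix is [5 2 3; -5 2 -4; -1 4 -3].
Its determinant is -26.

-26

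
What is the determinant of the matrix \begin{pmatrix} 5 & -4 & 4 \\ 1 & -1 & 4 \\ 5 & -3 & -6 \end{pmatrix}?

-6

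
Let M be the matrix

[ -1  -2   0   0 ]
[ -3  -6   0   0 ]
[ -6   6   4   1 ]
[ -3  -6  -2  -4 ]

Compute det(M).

M is block lower-triangular with a 2×2 block and a 2×2 block on the diagonal, so its determinant equals the product of the determinants of the diagonal blocks.
det of the 2×2 block = 0
det of the 2×2 block = -14
det = (0)·(-14) = 0

det(M) = 0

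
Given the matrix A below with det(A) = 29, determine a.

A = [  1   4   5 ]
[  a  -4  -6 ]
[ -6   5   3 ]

-1

Expanding along the row containing a, det(A) is linear in a: det(A) = (13)·a + (42).
Set (13)·a + (42) = 29  ⇒  (13)·a = -13  ⇒  a = -1.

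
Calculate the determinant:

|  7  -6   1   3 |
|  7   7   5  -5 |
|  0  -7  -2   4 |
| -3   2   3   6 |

Expand along row 3 (it has 1 zero):
  − (-7) · M_32   where M_32 = det([7 1 3; 7 5 -5; -3 3 6]) = 396
  + (-2) · M_33   where M_33 = det([7 -6 3; 7 7 -5; -3 2 6]) = 631
  − (4) · M_34   where M_34 = det([7 -6 1; 7 7 5; -3 2 3]) = 328
det = (-1)·(-7)·(396) + (+1)·(-2)·(631) + (-1)·(4)·(328) = 198

198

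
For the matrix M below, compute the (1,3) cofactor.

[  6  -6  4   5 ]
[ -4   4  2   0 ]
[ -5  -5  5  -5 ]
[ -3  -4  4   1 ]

Delete row 1 and column 3; the remaining 3×3 submatrix is [-4 4 0; -5 -5 -5; -3 -4 1].
Its determinant is 180.
The cofactor carries sign (−1)^(1+3) = +1, so C_{1,3} = +(180) = 180.

180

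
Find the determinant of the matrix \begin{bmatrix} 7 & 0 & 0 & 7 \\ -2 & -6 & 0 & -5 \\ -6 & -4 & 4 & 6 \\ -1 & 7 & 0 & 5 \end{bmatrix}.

The determinant is -420.

Expand along column 3 (it has 3 zeros):
  + (4) · M_33   where M_33 = det([7 0 7; -2 -6 -5; -1 7 5]) = -105
det = (+1)·(4)·(-105) = -420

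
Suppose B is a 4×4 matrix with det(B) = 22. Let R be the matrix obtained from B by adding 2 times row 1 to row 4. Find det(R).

Adding a multiple of one row to another leaves the determinant unchanged.
det(R) = (1)·(22) = 22

22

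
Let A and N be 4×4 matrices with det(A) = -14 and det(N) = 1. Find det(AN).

det(AN) = -14

det(AN) = det(A)·det(N) = (-14)·(1) = -14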